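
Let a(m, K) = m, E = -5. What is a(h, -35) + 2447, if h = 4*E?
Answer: 2427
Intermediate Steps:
h = -20 (h = 4*(-5) = -20)
a(h, -35) + 2447 = -20 + 2447 = 2427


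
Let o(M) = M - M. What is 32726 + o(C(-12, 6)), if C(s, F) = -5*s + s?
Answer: 32726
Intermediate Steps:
C(s, F) = -4*s
o(M) = 0
32726 + o(C(-12, 6)) = 32726 + 0 = 32726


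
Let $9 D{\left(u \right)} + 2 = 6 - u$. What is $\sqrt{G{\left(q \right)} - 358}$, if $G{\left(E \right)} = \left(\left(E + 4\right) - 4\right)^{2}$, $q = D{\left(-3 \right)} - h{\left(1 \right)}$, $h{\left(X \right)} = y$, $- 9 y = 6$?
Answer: $\frac{i \sqrt{28829}}{9} \approx 18.866 i$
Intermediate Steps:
$y = - \frac{2}{3}$ ($y = \left(- \frac{1}{9}\right) 6 = - \frac{2}{3} \approx -0.66667$)
$h{\left(X \right)} = - \frac{2}{3}$
$D{\left(u \right)} = \frac{4}{9} - \frac{u}{9}$ ($D{\left(u \right)} = - \frac{2}{9} + \frac{6 - u}{9} = - \frac{2}{9} - \left(- \frac{2}{3} + \frac{u}{9}\right) = \frac{4}{9} - \frac{u}{9}$)
$q = \frac{13}{9}$ ($q = \left(\frac{4}{9} - - \frac{1}{3}\right) - - \frac{2}{3} = \left(\frac{4}{9} + \frac{1}{3}\right) + \frac{2}{3} = \frac{7}{9} + \frac{2}{3} = \frac{13}{9} \approx 1.4444$)
$G{\left(E \right)} = E^{2}$ ($G{\left(E \right)} = \left(\left(4 + E\right) - 4\right)^{2} = E^{2}$)
$\sqrt{G{\left(q \right)} - 358} = \sqrt{\left(\frac{13}{9}\right)^{2} - 358} = \sqrt{\frac{169}{81} - 358} = \sqrt{- \frac{28829}{81}} = \frac{i \sqrt{28829}}{9}$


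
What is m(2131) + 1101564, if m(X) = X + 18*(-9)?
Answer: 1103533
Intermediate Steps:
m(X) = -162 + X (m(X) = X - 162 = -162 + X)
m(2131) + 1101564 = (-162 + 2131) + 1101564 = 1969 + 1101564 = 1103533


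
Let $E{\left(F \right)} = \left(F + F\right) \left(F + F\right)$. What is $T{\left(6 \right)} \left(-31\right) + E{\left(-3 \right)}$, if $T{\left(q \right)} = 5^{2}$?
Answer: $-739$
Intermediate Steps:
$T{\left(q \right)} = 25$
$E{\left(F \right)} = 4 F^{2}$ ($E{\left(F \right)} = 2 F 2 F = 4 F^{2}$)
$T{\left(6 \right)} \left(-31\right) + E{\left(-3 \right)} = 25 \left(-31\right) + 4 \left(-3\right)^{2} = -775 + 4 \cdot 9 = -775 + 36 = -739$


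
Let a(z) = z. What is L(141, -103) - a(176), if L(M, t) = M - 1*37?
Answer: -72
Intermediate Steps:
L(M, t) = -37 + M (L(M, t) = M - 37 = -37 + M)
L(141, -103) - a(176) = (-37 + 141) - 1*176 = 104 - 176 = -72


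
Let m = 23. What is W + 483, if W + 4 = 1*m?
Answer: 502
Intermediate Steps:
W = 19 (W = -4 + 1*23 = -4 + 23 = 19)
W + 483 = 19 + 483 = 502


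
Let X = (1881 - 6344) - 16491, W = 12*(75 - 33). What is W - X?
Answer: 21458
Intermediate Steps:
W = 504 (W = 12*42 = 504)
X = -20954 (X = -4463 - 16491 = -20954)
W - X = 504 - 1*(-20954) = 504 + 20954 = 21458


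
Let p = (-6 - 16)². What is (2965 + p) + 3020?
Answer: 6469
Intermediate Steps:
p = 484 (p = (-22)² = 484)
(2965 + p) + 3020 = (2965 + 484) + 3020 = 3449 + 3020 = 6469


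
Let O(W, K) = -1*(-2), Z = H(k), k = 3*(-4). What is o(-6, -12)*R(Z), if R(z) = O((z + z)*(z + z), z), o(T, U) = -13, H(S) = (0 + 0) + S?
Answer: -26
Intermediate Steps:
k = -12
H(S) = S (H(S) = 0 + S = S)
Z = -12
O(W, K) = 2
R(z) = 2
o(-6, -12)*R(Z) = -13*2 = -26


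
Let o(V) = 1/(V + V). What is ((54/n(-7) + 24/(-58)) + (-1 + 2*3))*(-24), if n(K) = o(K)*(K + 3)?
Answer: -134736/29 ≈ -4646.1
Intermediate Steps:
o(V) = 1/(2*V)
n(K) = (3 + K)/(2*K) (n(K) = (1/(2*K))*(K + 3) = (1/(2*K))*(3 + K) = (3 + K)/(2*K))
((54/n(-7) + 24/(-58)) + (-1 + 2*3))*(-24) = ((54/(((½)*(3 - 7)/(-7))) + 24/(-58)) + (-1 + 2*3))*(-24) = ((54/(((½)*(-⅐)*(-4))) + 24*(-1/58)) + (-1 + 6))*(-24) = ((54/(2/7) - 12/29) + 5)*(-24) = ((54*(7/2) - 12/29) + 5)*(-24) = ((189 - 12/29) + 5)*(-24) = (5469/29 + 5)*(-24) = (5614/29)*(-24) = -134736/29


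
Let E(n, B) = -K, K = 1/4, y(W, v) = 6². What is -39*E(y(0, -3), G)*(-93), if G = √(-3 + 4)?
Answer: -3627/4 ≈ -906.75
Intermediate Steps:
y(W, v) = 36
K = ¼ ≈ 0.25000
G = 1 (G = √1 = 1)
E(n, B) = -¼ (E(n, B) = -1*¼ = -¼)
-39*E(y(0, -3), G)*(-93) = -39*(-¼)*(-93) = (39/4)*(-93) = -3627/4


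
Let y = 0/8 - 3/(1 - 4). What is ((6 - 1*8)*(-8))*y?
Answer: 16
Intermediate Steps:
y = 1 (y = 0*(⅛) - 3/(-3) = 0 - 3*(-⅓) = 0 + 1 = 1)
((6 - 1*8)*(-8))*y = ((6 - 1*8)*(-8))*1 = ((6 - 8)*(-8))*1 = -2*(-8)*1 = 16*1 = 16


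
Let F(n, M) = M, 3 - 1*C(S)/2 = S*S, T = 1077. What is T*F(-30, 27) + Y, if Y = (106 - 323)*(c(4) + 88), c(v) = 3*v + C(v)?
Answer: 13021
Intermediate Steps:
C(S) = 6 - 2*S² (C(S) = 6 - 2*S*S = 6 - 2*S²)
c(v) = 6 - 2*v² + 3*v (c(v) = 3*v + (6 - 2*v²) = 6 - 2*v² + 3*v)
Y = -16058 (Y = (106 - 323)*((6 - 2*4² + 3*4) + 88) = -217*((6 - 2*16 + 12) + 88) = -217*((6 - 32 + 12) + 88) = -217*(-14 + 88) = -217*74 = -16058)
T*F(-30, 27) + Y = 1077*27 - 16058 = 29079 - 16058 = 13021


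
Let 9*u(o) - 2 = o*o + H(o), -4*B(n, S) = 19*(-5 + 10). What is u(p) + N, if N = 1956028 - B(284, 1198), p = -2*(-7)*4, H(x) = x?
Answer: 70430639/36 ≈ 1.9564e+6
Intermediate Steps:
B(n, S) = -95/4 (B(n, S) = -19*(-5 + 10)/4 = -19*5/4 = -¼*95 = -95/4)
p = 56 (p = 14*4 = 56)
N = 7824207/4 (N = 1956028 - 1*(-95/4) = 1956028 + 95/4 = 7824207/4 ≈ 1.9561e+6)
u(o) = 2/9 + o/9 + o²/9 (u(o) = 2/9 + (o*o + o)/9 = 2/9 + (o² + o)/9 = 2/9 + (o + o²)/9 = 2/9 + (o/9 + o²/9) = 2/9 + o/9 + o²/9)
u(p) + N = (2/9 + (⅑)*56 + (⅑)*56²) + 7824207/4 = (2/9 + 56/9 + (⅑)*3136) + 7824207/4 = (2/9 + 56/9 + 3136/9) + 7824207/4 = 3194/9 + 7824207/4 = 70430639/36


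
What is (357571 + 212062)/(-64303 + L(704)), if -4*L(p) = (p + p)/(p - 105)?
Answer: -341210167/38517849 ≈ -8.8585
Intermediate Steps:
L(p) = -p/(2*(-105 + p)) (L(p) = -(p + p)/(4*(p - 105)) = -2*p/(4*(-105 + p)) = -p/(2*(-105 + p)))
(357571 + 212062)/(-64303 + L(704)) = (357571 + 212062)/(-64303 - 1*704/(-210 + 2*704)) = 569633/(-64303 - 1*704/(-210 + 1408)) = 569633/(-64303 - 1*704/1198) = 569633/(-64303 - 1*704*1/1198) = 569633/(-64303 - 352/599) = 569633/(-38517849/599) = 569633*(-599/38517849) = -341210167/38517849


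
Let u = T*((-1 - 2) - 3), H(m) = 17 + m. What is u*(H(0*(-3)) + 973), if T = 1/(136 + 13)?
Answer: -5940/149 ≈ -39.866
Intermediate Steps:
T = 1/149 ≈ 0.0067114
u = -6/149 (u = ((-1 - 2) - 3)/149 = (-3 - 3)/149 = (1/149)*(-6) = -6/149 ≈ -0.040268)
u*(H(0*(-3)) + 973) = -6*((17 + 0*(-3)) + 973)/149 = -6*((17 + 0) + 973)/149 = -6*(17 + 973)/149 = -6/149*990 = -5940/149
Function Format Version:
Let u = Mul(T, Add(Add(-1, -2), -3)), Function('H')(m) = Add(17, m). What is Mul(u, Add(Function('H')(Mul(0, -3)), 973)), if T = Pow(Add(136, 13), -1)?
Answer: Rational(-5940, 149) ≈ -39.866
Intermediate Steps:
T = Rational(1, 149) (T = Pow(149, -1) = Rational(1, 149) ≈ 0.0067114)
u = Rational(-6, 149) (u = Mul(Rational(1, 149), Add(Add(-1, -2), -3)) = Mul(Rational(1, 149), Add(-3, -3)) = Mul(Rational(1, 149), -6) = Rational(-6, 149) ≈ -0.040268)
Mul(u, Add(Function('H')(Mul(0, -3)), 973)) = Mul(Rational(-6, 149), Add(Add(17, Mul(0, -3)), 973)) = Mul(Rational(-6, 149), Add(Add(17, 0), 973)) = Mul(Rational(-6, 149), Add(17, 973)) = Mul(Rational(-6, 149), 990) = Rational(-5940, 149)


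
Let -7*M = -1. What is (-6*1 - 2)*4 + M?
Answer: -223/7 ≈ -31.857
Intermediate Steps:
M = 1/7 (M = -1/7*(-1) = 1/7 ≈ 0.14286)
(-6*1 - 2)*4 + M = (-6*1 - 2)*4 + 1/7 = (-6 - 2)*4 + 1/7 = -8*4 + 1/7 = -32 + 1/7 = -223/7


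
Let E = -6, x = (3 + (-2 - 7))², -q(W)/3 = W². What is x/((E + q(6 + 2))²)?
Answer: 1/1089 ≈ 0.00091827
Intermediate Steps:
q(W) = -3*W²
x = 36 (x = (3 - 9)² = (-6)² = 36)
x/((E + q(6 + 2))²) = 36/((-6 - 3*(6 + 2)²)²) = 36/((-6 - 3*8²)²) = 36/((-6 - 3*64)²) = 36/((-6 - 192)²) = 36/((-198)²) = 36/39204 = 36*(1/39204) = 1/1089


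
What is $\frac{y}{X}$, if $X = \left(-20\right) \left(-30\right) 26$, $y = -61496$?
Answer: $- \frac{7687}{1950} \approx -3.9421$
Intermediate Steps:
$X = 15600$ ($X = 600 \cdot 26 = 15600$)
$\frac{y}{X} = - \frac{61496}{15600} = \left(-61496\right) \frac{1}{15600} = - \frac{7687}{1950}$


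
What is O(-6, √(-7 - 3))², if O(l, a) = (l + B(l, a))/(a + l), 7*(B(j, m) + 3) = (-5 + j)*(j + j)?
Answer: 4761/(49*(6 - I*√10)²) ≈ 1.1939 + 1.7425*I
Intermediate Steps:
B(j, m) = -3 + 2*j*(-5 + j)/7 (B(j, m) = -3 + ((-5 + j)*(j + j))/7 = -3 + ((-5 + j)*(2*j))/7 = -3 + (2*j*(-5 + j))/7 = -3 + 2*j*(-5 + j)/7)
O(l, a) = (-3 - 3*l/7 + 2*l²/7)/(a + l) (O(l, a) = (l + (-3 - 10*l/7 + 2*l²/7))/(a + l) = (-3 - 3*l/7 + 2*l²/7)/(a + l))
O(-6, √(-7 - 3))² = ((-21 - 3*(-6) + 2*(-6)²)/(7*(√(-7 - 3) - 6)))² = ((-21 + 18 + 2*36)/(7*(√(-10) - 6)))² = ((-21 + 18 + 72)/(7*(I*√10 - 6)))² = ((⅐)*69/(-6 + I*√10))² = (69/(7*(-6 + I*√10)))² = 4761/(49*(-6 + I*√10)²)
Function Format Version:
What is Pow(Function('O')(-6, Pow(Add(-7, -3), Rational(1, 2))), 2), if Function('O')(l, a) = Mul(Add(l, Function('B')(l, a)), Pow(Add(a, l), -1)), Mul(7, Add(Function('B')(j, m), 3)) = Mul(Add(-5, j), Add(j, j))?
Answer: Mul(Rational(4761, 49), Pow(Add(6, Mul(-1, I, Pow(10, Rational(1, 2)))), -2)) ≈ Add(1.1939, Mul(1.7425, I))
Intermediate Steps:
Function('B')(j, m) = Add(-3, Mul(Rational(2, 7), j, Add(-5, j))) (Function('B')(j, m) = Add(-3, Mul(Rational(1, 7), Mul(Add(-5, j), Add(j, j)))) = Add(-3, Mul(Rational(1, 7), Mul(Add(-5, j), Mul(2, j)))) = Add(-3, Mul(Rational(1, 7), Mul(2, j, Add(-5, j)))) = Add(-3, Mul(Rational(2, 7), j, Add(-5, j))))
Function('O')(l, a) = Mul(Pow(Add(a, l), -1), Add(-3, Mul(Rational(-3, 7), l), Mul(Rational(2, 7), Pow(l, 2)))) (Function('O')(l, a) = Mul(Add(l, Add(-3, Mul(Rational(-10, 7), l), Mul(Rational(2, 7), Pow(l, 2)))), Pow(Add(a, l), -1)) = Mul(Add(-3, Mul(Rational(-3, 7), l), Mul(Rational(2, 7), Pow(l, 2))), Pow(Add(a, l), -1)) = Mul(Pow(Add(a, l), -1), Add(-3, Mul(Rational(-3, 7), l), Mul(Rational(2, 7), Pow(l, 2)))))
Pow(Function('O')(-6, Pow(Add(-7, -3), Rational(1, 2))), 2) = Pow(Mul(Rational(1, 7), Pow(Add(Pow(Add(-7, -3), Rational(1, 2)), -6), -1), Add(-21, Mul(-3, -6), Mul(2, Pow(-6, 2)))), 2) = Pow(Mul(Rational(1, 7), Pow(Add(Pow(-10, Rational(1, 2)), -6), -1), Add(-21, 18, Mul(2, 36))), 2) = Pow(Mul(Rational(1, 7), Pow(Add(Mul(I, Pow(10, Rational(1, 2))), -6), -1), Add(-21, 18, 72)), 2) = Pow(Mul(Rational(1, 7), Pow(Add(-6, Mul(I, Pow(10, Rational(1, 2)))), -1), 69), 2) = Pow(Mul(Rational(69, 7), Pow(Add(-6, Mul(I, Pow(10, Rational(1, 2)))), -1)), 2) = Mul(Rational(4761, 49), Pow(Add(-6, Mul(I, Pow(10, Rational(1, 2)))), -2))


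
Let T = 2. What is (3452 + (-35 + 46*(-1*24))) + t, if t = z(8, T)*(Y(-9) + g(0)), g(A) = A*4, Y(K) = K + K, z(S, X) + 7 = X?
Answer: 2403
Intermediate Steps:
z(S, X) = -7 + X
Y(K) = 2*K
g(A) = 4*A
t = 90 (t = (-7 + 2)*(2*(-9) + 4*0) = -5*(-18 + 0) = -5*(-18) = 90)
(3452 + (-35 + 46*(-1*24))) + t = (3452 + (-35 + 46*(-1*24))) + 90 = (3452 + (-35 + 46*(-24))) + 90 = (3452 + (-35 - 1104)) + 90 = (3452 - 1139) + 90 = 2313 + 90 = 2403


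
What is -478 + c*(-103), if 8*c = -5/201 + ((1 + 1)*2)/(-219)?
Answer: -18681451/39128 ≈ -477.44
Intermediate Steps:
c = -211/39128 (c = (-5/201 + ((1 + 1)*2)/(-219))/8 = (-5*1/201 + (2*2)*(-1/219))/8 = (-5/201 + 4*(-1/219))/8 = (-5/201 - 4/219)/8 = (⅛)*(-211/4891) = -211/39128 ≈ -0.0053926)
-478 + c*(-103) = -478 - 211/39128*(-103) = -478 + 21733/39128 = -18681451/39128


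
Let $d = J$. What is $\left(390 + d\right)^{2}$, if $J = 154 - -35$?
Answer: $335241$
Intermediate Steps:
$J = 189$ ($J = 154 + 35 = 189$)
$d = 189$
$\left(390 + d\right)^{2} = \left(390 + 189\right)^{2} = 579^{2} = 335241$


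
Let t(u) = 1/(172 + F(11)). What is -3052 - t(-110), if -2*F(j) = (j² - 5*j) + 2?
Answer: -421177/138 ≈ -3052.0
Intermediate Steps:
F(j) = -1 - j²/2 + 5*j/2 (F(j) = -((j² - 5*j) + 2)/2 = -(2 + j² - 5*j)/2 = -1 - j²/2 + 5*j/2)
t(u) = 1/138 (t(u) = 1/(172 + (-1 - ½*11² + (5/2)*11)) = 1/(172 + (-1 - ½*121 + 55/2)) = 1/(172 + (-1 - 121/2 + 55/2)) = 1/(172 - 34) = 1/138)
-3052 - t(-110) = -3052 - 1*1/138 = -3052 - 1/138 = -421177/138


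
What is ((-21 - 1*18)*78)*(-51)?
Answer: 155142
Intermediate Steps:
((-21 - 1*18)*78)*(-51) = ((-21 - 18)*78)*(-51) = -39*78*(-51) = -3042*(-51) = 155142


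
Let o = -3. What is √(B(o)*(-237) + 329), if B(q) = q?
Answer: 4*√65 ≈ 32.249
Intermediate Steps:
√(B(o)*(-237) + 329) = √(-3*(-237) + 329) = √(711 + 329) = √1040 = 4*√65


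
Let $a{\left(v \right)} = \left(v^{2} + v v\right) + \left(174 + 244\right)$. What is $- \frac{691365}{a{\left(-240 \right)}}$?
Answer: $- \frac{691365}{115618} \approx -5.9797$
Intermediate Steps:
$a{\left(v \right)} = 418 + 2 v^{2}$ ($a{\left(v \right)} = \left(v^{2} + v^{2}\right) + 418 = 2 v^{2} + 418 = 418 + 2 v^{2}$)
$- \frac{691365}{a{\left(-240 \right)}} = - \frac{691365}{418 + 2 \left(-240\right)^{2}} = - \frac{691365}{418 + 2 \cdot 57600} = - \frac{691365}{418 + 115200} = - \frac{691365}{115618}$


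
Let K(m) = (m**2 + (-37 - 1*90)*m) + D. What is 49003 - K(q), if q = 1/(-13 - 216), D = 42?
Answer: 2567534717/52441 ≈ 48960.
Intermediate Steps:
q = -1/229 (q = 1/(-229) = -1/229 ≈ -0.0043668)
K(m) = 42 + m**2 - 127*m (K(m) = (m**2 + (-37 - 1*90)*m) + 42 = (m**2 + (-37 - 90)*m) + 42 = (m**2 - 127*m) + 42 = 42 + m**2 - 127*m)
49003 - K(q) = 49003 - (42 + (-1/229)**2 - 127*(-1/229)) = 49003 - (42 + 1/52441 + 127/229) = 49003 - 1*2231606/52441 = 49003 - 2231606/52441 = 2567534717/52441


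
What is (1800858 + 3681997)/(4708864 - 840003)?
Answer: 5482855/3868861 ≈ 1.4172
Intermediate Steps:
(1800858 + 3681997)/(4708864 - 840003) = 5482855/3868861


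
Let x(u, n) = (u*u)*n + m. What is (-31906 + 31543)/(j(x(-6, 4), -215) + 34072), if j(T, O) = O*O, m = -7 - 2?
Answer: -363/80297 ≈ -0.0045207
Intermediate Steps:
m = -9
x(u, n) = -9 + n*u**2 (x(u, n) = (u*u)*n - 9 = u**2*n - 9 = n*u**2 - 9 = -9 + n*u**2)
j(T, O) = O**2
(-31906 + 31543)/(j(x(-6, 4), -215) + 34072) = (-31906 + 31543)/((-215)**2 + 34072) = -363/(46225 + 34072) = -363/80297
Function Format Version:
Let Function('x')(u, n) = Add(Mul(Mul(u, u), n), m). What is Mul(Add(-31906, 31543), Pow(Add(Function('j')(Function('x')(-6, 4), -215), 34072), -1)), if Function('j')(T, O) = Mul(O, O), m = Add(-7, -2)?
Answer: Rational(-363, 80297) ≈ -0.0045207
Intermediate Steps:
m = -9
Function('x')(u, n) = Add(-9, Mul(n, Pow(u, 2))) (Function('x')(u, n) = Add(Mul(Mul(u, u), n), -9) = Add(Mul(Pow(u, 2), n), -9) = Add(Mul(n, Pow(u, 2)), -9) = Add(-9, Mul(n, Pow(u, 2))))
Function('j')(T, O) = Pow(O, 2)
Mul(Add(-31906, 31543), Pow(Add(Function('j')(Function('x')(-6, 4), -215), 34072), -1)) = Mul(Add(-31906, 31543), Pow(Add(Pow(-215, 2), 34072), -1)) = Mul(-363, Pow(Add(46225, 34072), -1)) = Mul(-363, Pow(80297, -1)) = Mul(-363, Rational(1, 80297)) = Rational(-363, 80297)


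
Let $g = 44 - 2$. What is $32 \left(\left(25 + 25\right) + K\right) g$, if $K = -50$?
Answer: $0$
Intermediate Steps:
$g = 42$
$32 \left(\left(25 + 25\right) + K\right) g = 32 \left(\left(25 + 25\right) - 50\right) 42 = 32 \left(50 - 50\right) 42 = 32 \cdot 0 \cdot 42 = 0 \cdot 42 = 0$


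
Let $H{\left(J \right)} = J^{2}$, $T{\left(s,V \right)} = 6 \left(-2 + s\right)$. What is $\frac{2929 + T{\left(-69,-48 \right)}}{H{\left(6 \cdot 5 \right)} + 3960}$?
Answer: $\frac{2503}{4860} \approx 0.51502$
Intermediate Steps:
$T{\left(s,V \right)} = -12 + 6 s$
$\frac{2929 + T{\left(-69,-48 \right)}}{H{\left(6 \cdot 5 \right)} + 3960} = \frac{2929 + \left(-12 + 6 \left(-69\right)\right)}{\left(6 \cdot 5\right)^{2} + 3960} = \frac{2929 - 426}{30^{2} + 3960} = \frac{2929 - 426}{900 + 3960} = \frac{2503}{4860}$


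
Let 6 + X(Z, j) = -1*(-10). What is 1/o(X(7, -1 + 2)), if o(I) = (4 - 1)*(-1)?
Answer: -⅓ ≈ -0.33333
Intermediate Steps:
X(Z, j) = 4 (X(Z, j) = -6 - 1*(-10) = -6 + 10 = 4)
o(I) = -3 (o(I) = 3*(-1) = -3)
1/o(X(7, -1 + 2)) = 1/(-3) = -⅓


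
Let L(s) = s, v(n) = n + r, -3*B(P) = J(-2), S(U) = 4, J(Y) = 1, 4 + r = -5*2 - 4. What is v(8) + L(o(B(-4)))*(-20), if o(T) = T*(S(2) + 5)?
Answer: 50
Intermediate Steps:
r = -18 (r = -4 + (-5*2 - 4) = -4 + (-10 - 4) = -4 - 14 = -18)
B(P) = -⅓ (B(P) = -⅓*1 = -⅓)
o(T) = 9*T (o(T) = T*(4 + 5) = T*9 = 9*T)
v(n) = -18 + n (v(n) = n - 18 = -18 + n)
v(8) + L(o(B(-4)))*(-20) = (-18 + 8) + (9*(-⅓))*(-20) = -10 - 3*(-20) = -10 + 60 = 50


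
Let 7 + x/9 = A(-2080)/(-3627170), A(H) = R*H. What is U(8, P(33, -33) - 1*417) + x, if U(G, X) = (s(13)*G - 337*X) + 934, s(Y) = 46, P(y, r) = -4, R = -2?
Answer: 51910602428/362717 ≈ 1.4312e+5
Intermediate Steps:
A(H) = -2*H
U(G, X) = 934 - 337*X + 46*G (U(G, X) = (46*G - 337*X) + 934 = (-337*X + 46*G) + 934 = 934 - 337*X + 46*G)
x = -22854915/362717 (x = -63 + 9*(-2*(-2080)/(-3627170)) = -63 + 9*(4160*(-1/3627170)) = -63 + 9*(-416/362717) = -63 - 3744/362717 = -22854915/362717 ≈ -63.010)
U(8, P(33, -33) - 1*417) + x = (934 - 337*(-4 - 1*417) + 46*8) - 22854915/362717 = (934 - 337*(-4 - 417) + 368) - 22854915/362717 = (934 - 337*(-421) + 368) - 22854915/362717 = (934 + 141877 + 368) - 22854915/362717 = 143179 - 22854915/362717 = 51910602428/362717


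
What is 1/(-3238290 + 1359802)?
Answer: -1/1878488 ≈ -5.3234e-7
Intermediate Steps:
1/(-3238290 + 1359802) = 1/(-1878488) = -1/1878488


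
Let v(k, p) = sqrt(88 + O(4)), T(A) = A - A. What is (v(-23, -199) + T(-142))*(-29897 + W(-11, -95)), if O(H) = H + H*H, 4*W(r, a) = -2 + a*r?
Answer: -355635*sqrt(3)/2 ≈ -3.0799e+5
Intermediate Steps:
T(A) = 0
W(r, a) = -1/2 + a*r/4 (W(r, a) = (-2 + a*r)/4 = -1/2 + a*r/4)
O(H) = H + H**2
v(k, p) = 6*sqrt(3) (v(k, p) = sqrt(88 + 4*(1 + 4)) = sqrt(88 + 4*5) = sqrt(88 + 20) = sqrt(108) = 6*sqrt(3))
(v(-23, -199) + T(-142))*(-29897 + W(-11, -95)) = (6*sqrt(3) + 0)*(-29897 + (-1/2 + (1/4)*(-95)*(-11))) = (6*sqrt(3))*(-29897 + (-1/2 + 1045/4)) = (6*sqrt(3))*(-29897 + 1043/4) = (6*sqrt(3))*(-118545/4) = -355635*sqrt(3)/2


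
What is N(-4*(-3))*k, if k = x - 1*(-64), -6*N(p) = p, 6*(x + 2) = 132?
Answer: -168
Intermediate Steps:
x = 20 (x = -2 + (1/6)*132 = -2 + 22 = 20)
N(p) = -p/6
k = 84 (k = 20 - 1*(-64) = 20 + 64 = 84)
N(-4*(-3))*k = -(-2)*(-3)/3*84 = -1/6*12*84 = -2*84 = -168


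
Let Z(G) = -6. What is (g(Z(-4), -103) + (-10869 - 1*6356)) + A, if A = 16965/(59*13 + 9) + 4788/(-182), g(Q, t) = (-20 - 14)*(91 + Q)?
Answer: -202964967/10088 ≈ -20119.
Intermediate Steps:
g(Q, t) = -3094 - 34*Q (g(Q, t) = -34*(91 + Q) = -3094 - 34*Q)
A = -44847/10088 (A = 16965/(767 + 9) + 4788*(-1/182) = 16965/776 - 342/13 = -44847/10088 ≈ -4.4456)
(g(Z(-4), -103) + (-10869 - 1*6356)) + A = ((-3094 - 34*(-6)) + (-10869 - 1*6356)) - 44847/10088 = ((-3094 + 204) + (-10869 - 6356)) - 44847/10088 = (-2890 - 17225) - 44847/10088 = -20115 - 44847/10088 = -202964967/10088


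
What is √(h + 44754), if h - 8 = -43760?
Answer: √1002 ≈ 31.654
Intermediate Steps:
h = -43752 (h = 8 - 43760 = -43752)
√(h + 44754) = √(-43752 + 44754) = √1002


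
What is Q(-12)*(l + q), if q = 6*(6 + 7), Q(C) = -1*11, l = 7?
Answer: -935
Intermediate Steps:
Q(C) = -11
q = 78 (q = 6*13 = 78)
Q(-12)*(l + q) = -11*(7 + 78) = -11*85 = -935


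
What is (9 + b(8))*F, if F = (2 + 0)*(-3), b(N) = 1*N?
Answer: -102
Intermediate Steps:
b(N) = N
F = -6 (F = 2*(-3) = -6)
(9 + b(8))*F = (9 + 8)*(-6) = 17*(-6) = -102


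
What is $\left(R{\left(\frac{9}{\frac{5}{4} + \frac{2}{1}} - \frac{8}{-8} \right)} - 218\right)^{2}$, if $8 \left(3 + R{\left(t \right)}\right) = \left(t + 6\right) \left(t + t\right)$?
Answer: $\frac{20498507929}{456976} \approx 44857.0$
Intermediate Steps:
$R{\left(t \right)} = -3 + \frac{t \left(6 + t\right)}{4}$ ($R{\left(t \right)} = -3 + \frac{\left(t + 6\right) \left(t + t\right)}{8} = -3 + \frac{\left(6 + t\right) 2 t}{8} = -3 + \frac{2 t \left(6 + t\right)}{8} = -3 + \frac{t \left(6 + t\right)}{4}$)
$\left(R{\left(\frac{9}{\frac{5}{4} + \frac{2}{1}} - \frac{8}{-8} \right)} - 218\right)^{2} = \left(\left(-3 + \frac{\left(\frac{9}{\frac{5}{4} + \frac{2}{1}} - \frac{8}{-8}\right)^{2}}{4} + \frac{3 \left(\frac{9}{\frac{5}{4} + \frac{2}{1}} - \frac{8}{-8}\right)}{2}\right) - 218\right)^{2} = \left(\left(-3 + \frac{\left(\frac{9}{5 \cdot \frac{1}{4} + 2 \cdot 1} - -1\right)^{2}}{4} + \frac{3 \left(\frac{9}{5 \cdot \frac{1}{4} + 2 \cdot 1} - -1\right)}{2}\right) - 218\right)^{2} = \left(\left(-3 + \frac{\left(\frac{9}{\frac{5}{4} + 2} + 1\right)^{2}}{4} + \frac{3 \left(\frac{9}{\frac{5}{4} + 2} + 1\right)}{2}\right) - 218\right)^{2} = \left(\left(-3 + \frac{\left(\frac{9}{\frac{13}{4}} + 1\right)^{2}}{4} + \frac{3 \left(\frac{9}{\frac{13}{4}} + 1\right)}{2}\right) - 218\right)^{2} = \left(\left(-3 + \frac{\left(9 \cdot \frac{4}{13} + 1\right)^{2}}{4} + \frac{3 \left(9 \cdot \frac{4}{13} + 1\right)}{2}\right) - 218\right)^{2} = \left(\left(-3 + \frac{\left(\frac{36}{13} + 1\right)^{2}}{4} + \frac{3 \left(\frac{36}{13} + 1\right)}{2}\right) - 218\right)^{2} = \left(\left(-3 + \frac{\left(\frac{49}{13}\right)^{2}}{4} + \frac{3}{2} \cdot \frac{49}{13}\right) - 218\right)^{2} = \left(\left(-3 + \frac{1}{4} \cdot \frac{2401}{169} + \frac{147}{26}\right) - 218\right)^{2} = \left(\left(-3 + \frac{2401}{676} + \frac{147}{26}\right) - 218\right)^{2} = \left(\frac{4195}{676} - 218\right)^{2} = \left(- \frac{143173}{676}\right)^{2} = \frac{20498507929}{456976}$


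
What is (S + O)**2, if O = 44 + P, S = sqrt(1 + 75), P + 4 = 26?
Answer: 4432 + 264*sqrt(19) ≈ 5582.8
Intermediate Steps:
P = 22 (P = -4 + 26 = 22)
S = 2*sqrt(19) (S = sqrt(76) = 2*sqrt(19) ≈ 8.7178)
O = 66 (O = 44 + 22 = 66)
(S + O)**2 = (2*sqrt(19) + 66)**2 = (66 + 2*sqrt(19))**2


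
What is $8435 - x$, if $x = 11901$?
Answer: $-3466$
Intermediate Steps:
$8435 - x = 8435 - 11901 = -3466$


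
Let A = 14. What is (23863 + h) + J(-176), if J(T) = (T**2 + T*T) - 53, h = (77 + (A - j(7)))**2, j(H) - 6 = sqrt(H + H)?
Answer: 93001 - 170*sqrt(14) ≈ 92365.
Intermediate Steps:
j(H) = 6 + sqrt(2)*sqrt(H) (j(H) = 6 + sqrt(H + H) = 6 + sqrt(2*H) = 6 + sqrt(2)*sqrt(H))
h = (85 - sqrt(14))**2 (h = (77 + (14 - (6 + sqrt(2)*sqrt(7))))**2 = (77 + (14 - (6 + sqrt(14))))**2 = (77 + (14 + (-6 - sqrt(14))))**2 = (77 + (8 - sqrt(14)))**2 = (85 - sqrt(14))**2 ≈ 6602.9)
J(T) = -53 + 2*T**2 (J(T) = (T**2 + T**2) - 53 = 2*T**2 - 53 = -53 + 2*T**2)
(23863 + h) + J(-176) = (23863 + (85 - sqrt(14))**2) + (-53 + 2*(-176)**2) = (23863 + (85 - sqrt(14))**2) + (-53 + 2*30976) = (23863 + (85 - sqrt(14))**2) + (-53 + 61952) = (23863 + (85 - sqrt(14))**2) + 61899 = 85762 + (85 - sqrt(14))**2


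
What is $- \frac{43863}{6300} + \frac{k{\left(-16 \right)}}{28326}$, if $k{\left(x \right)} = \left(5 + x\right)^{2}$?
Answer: $- \frac{68983391}{9914100} \approx -6.9581$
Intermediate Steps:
$- \frac{43863}{6300} + \frac{k{\left(-16 \right)}}{28326} = - \frac{43863}{6300} + \frac{\left(5 - 16\right)^{2}}{28326} = \left(-43863\right) \frac{1}{6300} + \left(-11\right)^{2} \cdot \frac{1}{28326} = - \frac{14621}{2100} + 121 \cdot \frac{1}{28326} = - \frac{14621}{2100} + \frac{121}{28326} = - \frac{68983391}{9914100}$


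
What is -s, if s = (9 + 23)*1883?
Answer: -60256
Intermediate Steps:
s = 60256 (s = 32*1883 = 60256)
-s = -1*60256 = -60256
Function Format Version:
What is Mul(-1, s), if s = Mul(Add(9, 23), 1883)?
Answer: -60256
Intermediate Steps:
s = 60256 (s = Mul(32, 1883) = 60256)
Mul(-1, s) = Mul(-1, 60256) = -60256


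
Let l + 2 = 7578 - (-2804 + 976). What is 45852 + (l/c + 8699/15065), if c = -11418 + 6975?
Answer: 3068945346737/66933795 ≈ 45850.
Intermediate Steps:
l = 9404 (l = -2 + (7578 - (-2804 + 976)) = -2 + (7578 - 1*(-1828)) = -2 + (7578 + 1828) = -2 + 9406 = 9404)
c = -4443
45852 + (l/c + 8699/15065) = 45852 + (9404/(-4443) + 8699/15065) = 45852 + (9404*(-1/4443) + 8699*(1/15065)) = 45852 + (-9404/4443 + 8699/15065) = 45852 - 103021603/66933795 = 3068945346737/66933795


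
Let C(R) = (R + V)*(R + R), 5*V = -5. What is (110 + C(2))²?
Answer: 12996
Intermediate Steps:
V = -1 (V = (⅕)*(-5) = -1)
C(R) = 2*R*(-1 + R) (C(R) = (R - 1)*(R + R) = (-1 + R)*(2*R) = 2*R*(-1 + R))
(110 + C(2))² = (110 + 2*2*(-1 + 2))² = (110 + 2*2*1)² = (110 + 4)² = 114² = 12996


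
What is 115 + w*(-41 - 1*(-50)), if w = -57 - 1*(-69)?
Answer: 223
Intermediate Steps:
w = 12 (w = -57 + 69 = 12)
115 + w*(-41 - 1*(-50)) = 115 + 12*(-41 - 1*(-50)) = 115 + 12*(-41 + 50) = 115 + 12*9 = 115 + 108 = 223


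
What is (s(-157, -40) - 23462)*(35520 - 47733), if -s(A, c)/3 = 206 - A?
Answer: 299841363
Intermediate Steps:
s(A, c) = -618 + 3*A (s(A, c) = -3*(206 - A) = -618 + 3*A)
(s(-157, -40) - 23462)*(35520 - 47733) = ((-618 + 3*(-157)) - 23462)*(35520 - 47733) = ((-618 - 471) - 23462)*(-12213) = (-1089 - 23462)*(-12213) = -24551*(-12213) = 299841363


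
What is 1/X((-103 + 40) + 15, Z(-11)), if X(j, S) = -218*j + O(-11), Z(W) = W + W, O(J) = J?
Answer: 1/10453 ≈ 9.5666e-5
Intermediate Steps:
Z(W) = 2*W
X(j, S) = -11 - 218*j (X(j, S) = -218*j - 11 = -11 - 218*j)
1/X((-103 + 40) + 15, Z(-11)) = 1/(-11 - 218*((-103 + 40) + 15)) = 1/(-11 - 218*(-63 + 15)) = 1/(-11 - 218*(-48)) = 1/(-11 + 10464) = 1/10453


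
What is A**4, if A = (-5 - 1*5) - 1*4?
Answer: 38416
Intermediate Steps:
A = -14 (A = (-5 - 5) - 4 = -10 - 4 = -14)
A**4 = (-14)**4 = 38416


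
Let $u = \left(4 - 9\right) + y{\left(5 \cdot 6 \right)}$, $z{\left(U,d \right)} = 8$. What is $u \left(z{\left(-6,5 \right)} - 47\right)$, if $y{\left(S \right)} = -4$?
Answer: $351$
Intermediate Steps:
$u = -9$ ($u = \left(4 - 9\right) - 4 = -5 - 4 = -9$)
$u \left(z{\left(-6,5 \right)} - 47\right) = - 9 \left(8 - 47\right) = \left(-9\right) \left(-39\right) = 351$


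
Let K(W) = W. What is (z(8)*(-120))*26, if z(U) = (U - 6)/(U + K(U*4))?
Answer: -156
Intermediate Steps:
z(U) = (-6 + U)/(5*U) (z(U) = (U - 6)/(U + U*4) = (-6 + U)/(U + 4*U) = (-6 + U)/((5*U)) = (-6 + U)*(1/(5*U)) = (-6 + U)/(5*U))
(z(8)*(-120))*26 = (((⅕)*(-6 + 8)/8)*(-120))*26 = (((⅕)*(⅛)*2)*(-120))*26 = ((1/20)*(-120))*26 = -6*26 = -156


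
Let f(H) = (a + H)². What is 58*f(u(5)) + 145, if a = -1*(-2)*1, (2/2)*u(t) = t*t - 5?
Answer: 28217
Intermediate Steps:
u(t) = -5 + t² (u(t) = t*t - 5 = t² - 5 = -5 + t²)
a = 2 (a = 2*1 = 2)
f(H) = (2 + H)²
58*f(u(5)) + 145 = 58*(2 + (-5 + 5²))² + 145 = 58*(2 + (-5 + 25))² + 145 = 58*(2 + 20)² + 145 = 58*22² + 145 = 58*484 + 145 = 28072 + 145 = 28217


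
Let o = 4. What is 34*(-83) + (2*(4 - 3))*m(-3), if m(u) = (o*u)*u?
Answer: -2750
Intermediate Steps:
m(u) = 4*u² (m(u) = (4*u)*u = 4*u²)
34*(-83) + (2*(4 - 3))*m(-3) = 34*(-83) + (2*(4 - 3))*(4*(-3)²) = -2822 + (2*1)*(4*9) = -2822 + 2*36 = -2822 + 72 = -2750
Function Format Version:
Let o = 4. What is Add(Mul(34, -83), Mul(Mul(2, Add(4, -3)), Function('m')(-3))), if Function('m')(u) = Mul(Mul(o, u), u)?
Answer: -2750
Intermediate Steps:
Function('m')(u) = Mul(4, Pow(u, 2)) (Function('m')(u) = Mul(Mul(4, u), u) = Mul(4, Pow(u, 2)))
Add(Mul(34, -83), Mul(Mul(2, Add(4, -3)), Function('m')(-3))) = Add(Mul(34, -83), Mul(Mul(2, Add(4, -3)), Mul(4, Pow(-3, 2)))) = Add(-2822, Mul(Mul(2, 1), Mul(4, 9))) = Add(-2822, Mul(2, 36)) = Add(-2822, 72) = -2750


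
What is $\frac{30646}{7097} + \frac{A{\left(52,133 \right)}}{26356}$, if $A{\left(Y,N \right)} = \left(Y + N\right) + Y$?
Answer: $\frac{809387965}{187048532} \approx 4.3272$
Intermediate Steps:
$A{\left(Y,N \right)} = N + 2 Y$ ($A{\left(Y,N \right)} = \left(N + Y\right) + Y = N + 2 Y$)
$\frac{30646}{7097} + \frac{A{\left(52,133 \right)}}{26356} = \frac{30646}{7097} + \frac{133 + 2 \cdot 52}{26356} = 30646 \cdot \frac{1}{7097} + \left(133 + 104\right) \frac{1}{26356} = \frac{30646}{7097} + 237 \cdot \frac{1}{26356} = \frac{30646}{7097} + \frac{237}{26356} = \frac{809387965}{187048532}$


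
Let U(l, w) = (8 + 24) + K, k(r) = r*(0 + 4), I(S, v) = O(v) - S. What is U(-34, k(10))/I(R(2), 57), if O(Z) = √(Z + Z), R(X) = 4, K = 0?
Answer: 64/49 + 16*√114/49 ≈ 4.7925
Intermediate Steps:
O(Z) = √2*√Z (O(Z) = √(2*Z) = √2*√Z)
I(S, v) = -S + √2*√v (I(S, v) = √2*√v - S = -S + √2*√v)
k(r) = 4*r (k(r) = r*4 = 4*r)
U(l, w) = 32 (U(l, w) = (8 + 24) + 0 = 32 + 0 = 32)
U(-34, k(10))/I(R(2), 57) = 32/(-1*4 + √2*√57) = 32/(-4 + √114)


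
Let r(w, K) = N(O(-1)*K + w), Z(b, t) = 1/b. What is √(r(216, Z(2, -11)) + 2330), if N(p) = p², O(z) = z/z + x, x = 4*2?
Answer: √203801/2 ≈ 225.72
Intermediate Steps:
Z(b, t) = 1/b
x = 8
O(z) = 9 (O(z) = z/z + 8 = 1 + 8 = 9)
r(w, K) = (w + 9*K)² (r(w, K) = (9*K + w)² = (w + 9*K)²)
√(r(216, Z(2, -11)) + 2330) = √((216 + 9/2)² + 2330) = √((441/2)² + 2330) = √(194481/4 + 2330) = √(203801/4) = √203801/2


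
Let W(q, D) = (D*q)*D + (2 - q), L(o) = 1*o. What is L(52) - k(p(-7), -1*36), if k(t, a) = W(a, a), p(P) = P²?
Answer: 46670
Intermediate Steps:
L(o) = o
W(q, D) = 2 - q + q*D² (W(q, D) = q*D² + (2 - q) = 2 - q + q*D²)
k(t, a) = 2 + a³ - a (k(t, a) = 2 - a + a*a² = 2 - a + a³ = 2 + a³ - a)
L(52) - k(p(-7), -1*36) = 52 - (2 + (-1*36)³ - (-1)*36) = 52 - (2 + (-36)³ - 1*(-36)) = 52 - (2 - 46656 + 36) = 52 - 1*(-46618) = 52 + 46618 = 46670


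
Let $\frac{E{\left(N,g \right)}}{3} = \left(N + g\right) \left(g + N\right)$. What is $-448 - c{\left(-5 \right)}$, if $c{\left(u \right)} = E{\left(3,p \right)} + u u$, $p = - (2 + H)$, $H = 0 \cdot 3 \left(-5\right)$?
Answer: $-476$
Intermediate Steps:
$H = 0$ ($H = 0 \left(-5\right) = 0$)
$p = -2$ ($p = - (2 + 0) = \left(-1\right) 2 = -2$)
$E{\left(N,g \right)} = 3 \left(N + g\right)^{2}$ ($E{\left(N,g \right)} = 3 \left(N + g\right) \left(g + N\right) = 3 \left(N + g\right) \left(N + g\right) = 3 \left(N + g\right)^{2}$)
$c{\left(u \right)} = 3 + u^{2}$ ($c{\left(u \right)} = 3 \left(3 - 2\right)^{2} + u u = 3 \cdot 1^{2} + u^{2} = 3 \cdot 1 + u^{2} = 3 + u^{2}$)
$-448 - c{\left(-5 \right)} = -448 - \left(3 + \left(-5\right)^{2}\right) = -448 - \left(3 + 25\right) = -448 - 28 = -476$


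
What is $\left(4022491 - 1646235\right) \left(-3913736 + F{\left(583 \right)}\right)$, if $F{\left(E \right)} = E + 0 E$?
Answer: $-9298653295168$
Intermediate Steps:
$F{\left(E \right)} = E$ ($F{\left(E \right)} = E + 0 = E$)
$\left(4022491 - 1646235\right) \left(-3913736 + F{\left(583 \right)}\right) = \left(4022491 - 1646235\right) \left(-3913736 + 583\right) = 2376256 \left(-3913153\right) = -9298653295168$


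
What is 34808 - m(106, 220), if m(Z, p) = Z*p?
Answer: 11488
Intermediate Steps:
34808 - m(106, 220) = 34808 - 106*220 = 34808 - 1*23320 = 34808 - 23320 = 11488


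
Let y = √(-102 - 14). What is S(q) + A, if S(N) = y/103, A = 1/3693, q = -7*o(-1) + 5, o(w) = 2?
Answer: 1/3693 + 2*I*√29/103 ≈ 0.00027078 + 0.10457*I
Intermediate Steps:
y = 2*I*√29 (y = √(-116) = 2*I*√29 ≈ 10.77*I)
q = -9 (q = -7*2 + 5 = -14 + 5 = -9)
A = 1/3693 ≈ 0.00027078
S(N) = 2*I*√29/103 (S(N) = (2*I*√29)/103 = (2*I*√29)*(1/103) = 2*I*√29/103)
S(q) + A = 2*I*√29/103 + 1/3693 = 1/3693 + 2*I*√29/103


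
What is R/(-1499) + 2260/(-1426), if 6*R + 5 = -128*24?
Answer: -7969319/6412722 ≈ -1.2427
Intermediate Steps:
R = -3077/6 (R = -⅚ + (-128*24)/6 = -⅚ + (⅙)*(-3072) = -⅚ - 512 = -3077/6 ≈ -512.83)
R/(-1499) + 2260/(-1426) = -3077/6/(-1499) + 2260/(-1426) = -3077/6*(-1/1499) + 2260*(-1/1426) = 3077/8994 - 1130/713 = -7969319/6412722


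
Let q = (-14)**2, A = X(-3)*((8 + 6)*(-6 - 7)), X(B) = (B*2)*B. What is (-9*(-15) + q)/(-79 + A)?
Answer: -331/3355 ≈ -0.098659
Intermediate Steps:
X(B) = 2*B**2 (X(B) = (2*B)*B = 2*B**2)
A = -3276 (A = (2*(-3)**2)*((8 + 6)*(-6 - 7)) = (2*9)*(14*(-13)) = 18*(-182) = -3276)
q = 196
(-9*(-15) + q)/(-79 + A) = (-9*(-15) + 196)/(-79 - 3276) = (135 + 196)/(-3355) = 331*(-1/3355) = -331/3355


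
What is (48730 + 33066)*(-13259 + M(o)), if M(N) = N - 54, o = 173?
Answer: -1074799440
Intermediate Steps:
M(N) = -54 + N
(48730 + 33066)*(-13259 + M(o)) = (48730 + 33066)*(-13259 + (-54 + 173)) = 81796*(-13259 + 119) = 81796*(-13140) = -1074799440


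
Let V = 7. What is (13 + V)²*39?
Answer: 15600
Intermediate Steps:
(13 + V)²*39 = (13 + 7)²*39 = 20²*39 = 400*39 = 15600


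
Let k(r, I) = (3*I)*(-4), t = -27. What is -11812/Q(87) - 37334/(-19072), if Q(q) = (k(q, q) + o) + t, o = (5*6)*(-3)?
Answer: 134311619/11071296 ≈ 12.132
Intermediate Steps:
k(r, I) = -12*I
o = -90 (o = 30*(-3) = -90)
Q(q) = -117 - 12*q (Q(q) = (-12*q - 90) - 27 = (-90 - 12*q) - 27 = -117 - 12*q)
-11812/Q(87) - 37334/(-19072) = -11812/(-117 - 12*87) - 37334/(-19072) = -11812/(-117 - 1044) - 37334*(-1/19072) = -11812/(-1161) + 18667/9536 = -11812*(-1/1161) + 18667/9536 = 11812/1161 + 18667/9536 = 134311619/11071296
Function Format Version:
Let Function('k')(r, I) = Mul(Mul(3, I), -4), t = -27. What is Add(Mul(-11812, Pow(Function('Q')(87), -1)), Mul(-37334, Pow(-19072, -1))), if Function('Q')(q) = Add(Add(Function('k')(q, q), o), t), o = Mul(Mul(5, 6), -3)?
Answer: Rational(134311619, 11071296) ≈ 12.132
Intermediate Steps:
Function('k')(r, I) = Mul(-12, I)
o = -90 (o = Mul(30, -3) = -90)
Function('Q')(q) = Add(-117, Mul(-12, q)) (Function('Q')(q) = Add(Add(Mul(-12, q), -90), -27) = Add(Add(-90, Mul(-12, q)), -27) = Add(-117, Mul(-12, q)))
Add(Mul(-11812, Pow(Function('Q')(87), -1)), Mul(-37334, Pow(-19072, -1))) = Add(Mul(-11812, Pow(Add(-117, Mul(-12, 87)), -1)), Mul(-37334, Pow(-19072, -1))) = Add(Mul(-11812, Pow(Add(-117, -1044), -1)), Mul(-37334, Rational(-1, 19072))) = Add(Mul(-11812, Pow(-1161, -1)), Rational(18667, 9536)) = Add(Mul(-11812, Rational(-1, 1161)), Rational(18667, 9536)) = Add(Rational(11812, 1161), Rational(18667, 9536)) = Rational(134311619, 11071296)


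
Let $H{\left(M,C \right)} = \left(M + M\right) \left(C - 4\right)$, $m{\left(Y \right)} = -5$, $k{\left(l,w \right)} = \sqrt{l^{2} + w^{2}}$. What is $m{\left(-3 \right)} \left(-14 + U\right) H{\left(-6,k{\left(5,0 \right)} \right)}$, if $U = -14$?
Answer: $-1680$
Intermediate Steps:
$H{\left(M,C \right)} = 2 M \left(-4 + C\right)$
$m{\left(-3 \right)} \left(-14 + U\right) H{\left(-6,k{\left(5,0 \right)} \right)} = - 5 \left(-14 - 14\right) 2 \left(-6\right) \left(-4 + \sqrt{5^{2} + 0^{2}}\right) = \left(-5\right) \left(-28\right) 2 \left(-6\right) \left(-4 + \sqrt{25 + 0}\right) = 140 \cdot 2 \left(-6\right) \left(-4 + \sqrt{25}\right) = 140 \cdot 2 \left(-6\right) \left(-4 + 5\right) = 140 \cdot 2 \left(-6\right) 1 = 140 \left(-12\right) = -1680$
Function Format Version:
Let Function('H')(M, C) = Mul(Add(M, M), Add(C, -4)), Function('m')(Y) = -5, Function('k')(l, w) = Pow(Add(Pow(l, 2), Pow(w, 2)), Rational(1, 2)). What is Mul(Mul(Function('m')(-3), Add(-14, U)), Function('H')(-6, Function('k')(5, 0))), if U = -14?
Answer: -1680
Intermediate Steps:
Function('H')(M, C) = Mul(2, M, Add(-4, C)) (Function('H')(M, C) = Mul(Mul(2, M), Add(-4, C)) = Mul(2, M, Add(-4, C)))
Mul(Mul(Function('m')(-3), Add(-14, U)), Function('H')(-6, Function('k')(5, 0))) = Mul(Mul(-5, Add(-14, -14)), Mul(2, -6, Add(-4, Pow(Add(Pow(5, 2), Pow(0, 2)), Rational(1, 2))))) = Mul(Mul(-5, -28), Mul(2, -6, Add(-4, Pow(Add(25, 0), Rational(1, 2))))) = Mul(140, Mul(2, -6, Add(-4, Pow(25, Rational(1, 2))))) = Mul(140, Mul(2, -6, Add(-4, 5))) = Mul(140, Mul(2, -6, 1)) = Mul(140, -12) = -1680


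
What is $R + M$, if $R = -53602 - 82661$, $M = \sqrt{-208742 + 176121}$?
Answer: $-136263 + i \sqrt{32621} \approx -1.3626 \cdot 10^{5} + 180.61 i$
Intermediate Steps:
$M = i \sqrt{32621}$ ($M = \sqrt{-32621} = i \sqrt{32621} \approx 180.61 i$)
$R = -136263$ ($R = -53602 + \left(-108141 + 25480\right) = -53602 - 82661 = -136263$)
$R + M = -136263 + i \sqrt{32621}$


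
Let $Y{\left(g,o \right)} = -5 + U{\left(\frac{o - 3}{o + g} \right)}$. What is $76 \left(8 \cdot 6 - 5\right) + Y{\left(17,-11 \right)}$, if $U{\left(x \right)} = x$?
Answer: $\frac{9782}{3} \approx 3260.7$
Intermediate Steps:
$Y{\left(g,o \right)} = -5 + \frac{-3 + o}{g + o}$ ($Y{\left(g,o \right)} = -5 + \frac{o - 3}{o + g} = -5 + \frac{-3 + o}{g + o}$)
$76 \left(8 \cdot 6 - 5\right) + Y{\left(17,-11 \right)} = 76 \left(8 \cdot 6 - 5\right) - \left(5 - \frac{-3 - 11}{17 - 11}\right) = 76 \left(48 - 5\right) - \left(5 - \frac{1}{6} \left(-14\right)\right) = 76 \cdot 43 + \left(-5 + \frac{1}{6} \left(-14\right)\right) = 3268 - \frac{22}{3} = \frac{9782}{3}$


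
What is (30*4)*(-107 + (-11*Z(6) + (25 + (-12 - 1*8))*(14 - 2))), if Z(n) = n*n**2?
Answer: -290760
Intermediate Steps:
Z(n) = n**3
(30*4)*(-107 + (-11*Z(6) + (25 + (-12 - 1*8))*(14 - 2))) = (30*4)*(-107 + (-11*6**3 + (25 + (-12 - 1*8))*(14 - 2))) = 120*(-107 + (-11*216 + (25 + (-12 - 8))*12)) = 120*(-107 + (-2376 + (25 - 20)*12)) = 120*(-107 + (-2376 + 5*12)) = 120*(-107 + (-2376 + 60)) = 120*(-107 - 2316) = 120*(-2423) = -290760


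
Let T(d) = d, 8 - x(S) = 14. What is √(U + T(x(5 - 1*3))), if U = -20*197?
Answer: I*√3946 ≈ 62.817*I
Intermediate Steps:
x(S) = -6 (x(S) = 8 - 1*14 = 8 - 14 = -6)
U = -3940
√(U + T(x(5 - 1*3))) = √(-3940 - 6) = √(-3946) = I*√3946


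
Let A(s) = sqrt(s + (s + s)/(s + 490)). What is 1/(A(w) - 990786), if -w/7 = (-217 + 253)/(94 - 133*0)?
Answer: -12697252852/12580260364256169 - I*sqrt(442090554)/12580260364256169 ≈ -1.0093e-6 - 1.6713e-12*I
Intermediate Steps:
w = -126/47 (w = -7*(-217 + 253)/(94 - 133*0) = -252/(94 + 0) = -252/94 = -7*18/47 = -126/47 ≈ -2.6809)
A(s) = sqrt(s + 2*s/(490 + s)) (A(s) = sqrt(s + (2*s)/(490 + s)) = sqrt(s + 2*s/(490 + s)))
1/(A(w) - 990786) = 1/(sqrt(-126*(492 - 126/47)/(47*(490 - 126/47))) - 990786) = 1/(sqrt(-126/47*22998/47/22904/47) - 990786) = 1/(sqrt(-126/47*47/22904*22998/47) - 990786) = 1/(sqrt(-103491/38446) - 990786) = 1/(3*I*sqrt(442090554)/38446 - 990786) = 1/(-990786 + 3*I*sqrt(442090554)/38446)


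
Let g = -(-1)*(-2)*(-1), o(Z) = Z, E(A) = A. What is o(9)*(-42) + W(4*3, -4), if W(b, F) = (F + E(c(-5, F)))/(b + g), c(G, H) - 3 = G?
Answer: -2649/7 ≈ -378.43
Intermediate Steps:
c(G, H) = 3 + G
g = 2 (g = -1*2*(-1) = -2*(-1) = 2)
W(b, F) = (-2 + F)/(2 + b) (W(b, F) = (F + (3 - 5))/(b + 2) = (F - 2)/(2 + b) = (-2 + F)/(2 + b))
o(9)*(-42) + W(4*3, -4) = 9*(-42) + (-2 - 4)/(2 + 4*3) = -378 - 6/(2 + 12) = -378 - 6/14 = -378 + (1/14)*(-6) = -378 - 3/7 = -2649/7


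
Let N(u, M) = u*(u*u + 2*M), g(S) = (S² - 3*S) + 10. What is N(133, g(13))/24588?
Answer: 2389877/24588 ≈ 97.197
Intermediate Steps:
g(S) = 10 + S² - 3*S
N(u, M) = u*(u² + 2*M)
N(133, g(13))/24588 = (133*(133² + 2*(10 + 13² - 3*13)))/24588 = (133*(17689 + 2*(10 + 169 - 39)))*(1/24588) = (133*(17689 + 2*140))*(1/24588) = (133*(17689 + 280))*(1/24588) = (133*17969)*(1/24588) = 2389877*(1/24588) = 2389877/24588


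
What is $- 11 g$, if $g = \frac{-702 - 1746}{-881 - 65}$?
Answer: $- \frac{1224}{43} \approx -28.465$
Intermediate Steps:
$g = \frac{1224}{473}$ ($g = \frac{-702 - 1746}{-946} = \left(-702 - 1746\right) \left(- \frac{1}{946}\right) = \left(-2448\right) \left(- \frac{1}{946}\right) = \frac{1224}{473} \approx 2.5877$)
$- 11 g = \left(-11\right) \frac{1224}{473} = - \frac{1224}{43}$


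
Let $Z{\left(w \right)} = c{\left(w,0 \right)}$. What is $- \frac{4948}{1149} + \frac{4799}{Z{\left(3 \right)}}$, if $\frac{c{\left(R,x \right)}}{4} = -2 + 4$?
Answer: $\frac{5474467}{9192} \approx 595.57$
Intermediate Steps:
$c{\left(R,x \right)} = 8$ ($c{\left(R,x \right)} = 4 \left(-2 + 4\right) = 4 \cdot 2 = 8$)
$Z{\left(w \right)} = 8$
$- \frac{4948}{1149} + \frac{4799}{Z{\left(3 \right)}} = - \frac{4948}{1149} + \frac{4799}{8} = \frac{5474467}{9192}$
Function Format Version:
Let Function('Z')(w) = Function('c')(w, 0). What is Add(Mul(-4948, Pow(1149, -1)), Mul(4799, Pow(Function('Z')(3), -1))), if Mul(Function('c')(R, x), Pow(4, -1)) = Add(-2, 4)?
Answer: Rational(5474467, 9192) ≈ 595.57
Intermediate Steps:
Function('c')(R, x) = 8 (Function('c')(R, x) = Mul(4, Add(-2, 4)) = Mul(4, 2) = 8)
Function('Z')(w) = 8
Add(Mul(-4948, Pow(1149, -1)), Mul(4799, Pow(Function('Z')(3), -1))) = Add(Mul(-4948, Pow(1149, -1)), Mul(4799, Pow(8, -1))) = Add(Mul(-4948, Rational(1, 1149)), Mul(4799, Rational(1, 8))) = Add(Rational(-4948, 1149), Rational(4799, 8)) = Rational(5474467, 9192)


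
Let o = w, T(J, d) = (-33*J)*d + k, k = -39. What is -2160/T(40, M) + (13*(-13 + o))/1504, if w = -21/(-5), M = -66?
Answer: -5504461/54570760 ≈ -0.10087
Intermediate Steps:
w = 21/5 (w = -21*(-1/5) = 21/5 ≈ 4.2000)
T(J, d) = -39 - 33*J*d (T(J, d) = (-33*J)*d - 39 = -33*J*d - 39 = -39 - 33*J*d)
o = 21/5 ≈ 4.2000
-2160/T(40, M) + (13*(-13 + o))/1504 = -2160/(-39 - 33*40*(-66)) + (13*(-13 + 21/5))/1504 = -2160/(-39 + 87120) + (13*(-44/5))*(1/1504) = -2160/87081 - 572/5*1/1504 = -2160*1/87081 - 143/1880 = -720/29027 - 143/1880 = -5504461/54570760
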